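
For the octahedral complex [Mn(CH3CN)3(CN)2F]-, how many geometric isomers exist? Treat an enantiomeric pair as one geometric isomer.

3

The six octahedral sites form three mutually perpendicular trans pairs.
There are 3 geometric isomers: CH3CN mer, CN cis; CH3CN mer, CN trans; CH3CN fac, CN cis.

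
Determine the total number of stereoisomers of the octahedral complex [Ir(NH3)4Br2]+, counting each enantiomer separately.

The six octahedral sites form three mutually perpendicular trans pairs.
The distinct arrangements are (2 in all): Br trans; Br cis.
Each arrangement has an internal mirror plane or centre of symmetry, so none is chiral.

2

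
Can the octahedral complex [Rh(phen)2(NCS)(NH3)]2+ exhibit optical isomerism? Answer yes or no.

In an octahedral complex each vertex has one trans partner and four cis neighbours.
Each phen is bidentate and must span two cis positions.
Working through the distinct placements yields 2 geometric isomers: NCS and NH3 mutually trans; NCS and NH3 mutually cis (chiral).
One of these lacks any improper symmetry element and so occurs as an enantiomeric pair, giving 2 + 1 = 3 stereoisomers in total.

yes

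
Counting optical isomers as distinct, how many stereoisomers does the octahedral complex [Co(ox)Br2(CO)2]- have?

4

Each ox is bidentate and must span two cis positions.
The distinct arrangements are (3 in all): Br trans, CO cis; Br cis, CO cis (chiral); Br cis, CO trans.
One of these lacks any improper symmetry element and so occurs as an enantiomeric pair, giving 3 + 1 = 4 stereoisomers in total.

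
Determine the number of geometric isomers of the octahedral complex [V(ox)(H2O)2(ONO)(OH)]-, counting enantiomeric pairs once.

The six octahedral sites form three mutually perpendicular trans pairs.
Each ox is bidentate and must span two cis positions.
There are 4 geometric isomers: H2O trans; H2O cis (3 arrangements, 2 chiral).

4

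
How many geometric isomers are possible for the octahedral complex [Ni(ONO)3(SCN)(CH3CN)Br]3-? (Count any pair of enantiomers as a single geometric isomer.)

4

In an octahedral complex each vertex has one trans partner and four cis neighbours.
Working through the distinct placements yields 4 geometric isomers: ONO mer (3 arrangements); ONO fac (chiral).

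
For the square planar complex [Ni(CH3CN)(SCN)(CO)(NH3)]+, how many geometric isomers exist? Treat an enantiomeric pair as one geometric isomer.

There are 3 geometric isomers: (CH3CN/NH3 trans, CO/SCN trans); (CH3CN/SCN trans, CO/NH3 trans); (CH3CN/CO trans, NH3/SCN trans).

3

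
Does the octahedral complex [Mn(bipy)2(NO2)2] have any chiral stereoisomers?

yes

An octahedron has six vertices in three trans pairs; every non-trans pair is cis.
Each bipy is bidentate and must span two cis positions.
Systematic placement gives 2 geometric isomers: NO2 trans; NO2 cis (chiral).
One of these lacks any improper symmetry element and so occurs as an enantiomeric pair, giving 2 + 1 = 3 stereoisomers in total.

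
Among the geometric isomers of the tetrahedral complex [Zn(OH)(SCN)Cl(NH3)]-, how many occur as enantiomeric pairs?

All four vertices of a tetrahedron are equivalent and mutually adjacent, so cis/trans isomerism cannot arise.
Only one geometric arrangement is possible; it has no improper symmetry element, so it exists as a pair of enantiomers (2 stereoisomers).

1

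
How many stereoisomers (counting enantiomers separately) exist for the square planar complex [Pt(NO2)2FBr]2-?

2

Systematic placement gives 2 geometric isomers: NO2 cis; NO2 trans.
Each arrangement has an internal mirror plane or centre of symmetry, so none is chiral.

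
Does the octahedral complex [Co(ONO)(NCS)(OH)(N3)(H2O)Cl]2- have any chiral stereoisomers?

Placing the ligands in turn and identifying arrangements related by rotation or reflection leaves 15 distinct geometric isomers.
Of these, 15 lack any improper symmetry element and so occur as enantiomeric pairs, giving 15 + 15 = 30 stereoisomers in total.

yes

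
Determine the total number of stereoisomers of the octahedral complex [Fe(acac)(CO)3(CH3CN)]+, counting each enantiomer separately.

The six octahedral sites form three mutually perpendicular trans pairs.
Each acac is bidentate and must span two cis positions.
Systematic placement gives 2 geometric isomers: CO fac; CO mer.
Each arrangement has an internal mirror plane or centre of symmetry, so none is chiral.

2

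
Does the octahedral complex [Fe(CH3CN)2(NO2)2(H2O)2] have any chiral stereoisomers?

An octahedron has six vertices in three trans pairs; every non-trans pair is cis.
Systematic placement gives 5 geometric isomers: CH3CN trans, NO2 trans, H2O trans; CH3CN trans, NO2 cis, H2O cis; CH3CN cis, NO2 trans, H2O cis; CH3CN cis, NO2 cis, H2O cis (chiral); CH3CN cis, NO2 cis, H2O trans.
One of these lacks any improper symmetry element and so occurs as an enantiomeric pair, giving 5 + 1 = 6 stereoisomers in total.

yes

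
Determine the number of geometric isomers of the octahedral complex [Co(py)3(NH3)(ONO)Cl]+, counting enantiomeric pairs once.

4

An octahedron has six vertices in three trans pairs; every non-trans pair is cis.
Systematic placement gives 4 geometric isomers: py mer (3 arrangements); py fac (chiral).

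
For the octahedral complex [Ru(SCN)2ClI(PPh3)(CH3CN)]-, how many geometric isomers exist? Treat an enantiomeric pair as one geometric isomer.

An octahedron has six vertices in three trans pairs; every non-trans pair is cis.
Exhaustive case analysis gives 9 geometric isomers.

9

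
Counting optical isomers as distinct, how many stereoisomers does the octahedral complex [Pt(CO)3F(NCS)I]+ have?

5

The six octahedral sites form three mutually perpendicular trans pairs.
The distinct arrangements are (4 in all): CO mer (3 arrangements); CO fac (chiral).
One of these lacks any improper symmetry element and so occurs as an enantiomeric pair, giving 4 + 1 = 5 stereoisomers in total.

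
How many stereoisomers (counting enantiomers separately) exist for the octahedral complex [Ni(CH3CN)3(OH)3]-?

In an octahedral complex each vertex has one trans partner and four cis neighbours.
There are 2 geometric isomers: CH3CN mer; CH3CN fac.
Each arrangement has an internal mirror plane or centre of symmetry, so none is chiral.

2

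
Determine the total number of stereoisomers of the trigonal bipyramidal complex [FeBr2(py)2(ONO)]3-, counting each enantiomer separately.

6

Exhaustive case analysis gives 5 geometric isomers.
One of these lacks any improper symmetry element and so occurs as an enantiomeric pair, giving 5 + 1 = 6 stereoisomers in total.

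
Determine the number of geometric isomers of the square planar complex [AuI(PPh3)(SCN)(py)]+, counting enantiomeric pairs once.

3

A square has two trans pairs of vertices; adjacent vertices are cis.
The distinct arrangements are (3 in all): (I/SCN trans, PPh3/py trans); (I/py trans, PPh3/SCN trans); (I/PPh3 trans, SCN/py trans).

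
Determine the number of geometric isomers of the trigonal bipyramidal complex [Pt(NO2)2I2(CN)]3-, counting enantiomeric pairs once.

5

A trigonal bipyramid has two axial and three equatorial sites, which are chemically inequivalent.
Exhaustive case analysis gives 5 geometric isomers.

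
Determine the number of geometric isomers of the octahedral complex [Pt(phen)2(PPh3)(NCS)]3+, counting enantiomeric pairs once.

The six octahedral sites form three mutually perpendicular trans pairs.
Each phen is bidentate and must span two cis positions.
Systematic placement gives 2 geometric isomers: PPh3 and NCS mutually trans; PPh3 and NCS mutually cis (chiral).

2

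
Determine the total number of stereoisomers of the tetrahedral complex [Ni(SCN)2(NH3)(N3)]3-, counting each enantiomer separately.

1

In a tetrahedral complex all four positions are equivalent and every pair of ligands is adjacent — there is no cis/trans distinction.
Only one geometric arrangement is possible.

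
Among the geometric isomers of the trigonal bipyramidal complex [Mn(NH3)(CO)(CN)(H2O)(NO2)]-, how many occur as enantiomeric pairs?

10

In a trigonal bipyramid the two axial positions differ from the three equatorial ones.
Exhaustive case analysis gives 10 geometric isomers.
Of these, 10 lack any improper symmetry element and so occur as enantiomeric pairs, giving 10 + 10 = 20 stereoisomers in total.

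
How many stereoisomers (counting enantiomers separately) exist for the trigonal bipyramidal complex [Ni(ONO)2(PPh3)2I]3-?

6

A trigonal bipyramid has two axial and three equatorial sites, which are chemically inequivalent.
Exhaustive case analysis gives 5 geometric isomers.
One of these lacks any improper symmetry element and so occurs as an enantiomeric pair, giving 5 + 1 = 6 stereoisomers in total.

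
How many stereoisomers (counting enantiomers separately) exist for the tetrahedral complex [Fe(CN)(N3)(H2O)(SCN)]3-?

2

All four vertices of a tetrahedron are equivalent and mutually adjacent, so cis/trans isomerism cannot arise.
Only one geometric arrangement is possible; it has no improper symmetry element, so it exists as a pair of enantiomers (2 stereoisomers).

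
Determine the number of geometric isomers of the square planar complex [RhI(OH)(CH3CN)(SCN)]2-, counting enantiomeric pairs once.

The distinct arrangements are (3 in all): (CH3CN/OH trans, I/SCN trans); (CH3CN/SCN trans, I/OH trans); (CH3CN/I trans, OH/SCN trans).

3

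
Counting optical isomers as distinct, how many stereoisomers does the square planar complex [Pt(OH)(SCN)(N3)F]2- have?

3

A square has two trans pairs of vertices; adjacent vertices are cis.
Working through the distinct placements yields 3 geometric isomers: (F/OH trans, N3/SCN trans); (F/SCN trans, N3/OH trans); (F/N3 trans, OH/SCN trans).
Each arrangement has an internal mirror plane or centre of symmetry, so none is chiral.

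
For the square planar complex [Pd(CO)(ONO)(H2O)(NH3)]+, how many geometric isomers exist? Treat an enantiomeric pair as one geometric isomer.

There are 3 geometric isomers: (CO/NH3 trans, H2O/ONO trans); (CO/ONO trans, H2O/NH3 trans); (CO/H2O trans, NH3/ONO trans).

3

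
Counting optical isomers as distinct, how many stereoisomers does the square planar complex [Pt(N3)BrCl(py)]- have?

3

A square has two trans pairs of vertices; adjacent vertices are cis.
Working through the distinct placements yields 3 geometric isomers: (Br/N3 trans, Cl/py trans); (Br/py trans, Cl/N3 trans); (Br/Cl trans, N3/py trans).
Each arrangement has an internal mirror plane or centre of symmetry, so none is chiral.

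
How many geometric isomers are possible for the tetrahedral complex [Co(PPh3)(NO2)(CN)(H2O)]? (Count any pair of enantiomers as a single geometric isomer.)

1

In a tetrahedral complex all four positions are equivalent and every pair of ligands is adjacent — there is no cis/trans distinction.
Only one geometric arrangement is possible; it has no improper symmetry element, so it exists as a pair of enantiomers (2 stereoisomers).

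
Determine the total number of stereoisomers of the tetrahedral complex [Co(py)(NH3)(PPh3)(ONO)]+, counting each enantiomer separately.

2

In a tetrahedral complex all four positions are equivalent and every pair of ligands is adjacent — there is no cis/trans distinction.
Only one geometric arrangement is possible; it has no improper symmetry element, so it exists as a pair of enantiomers (2 stereoisomers).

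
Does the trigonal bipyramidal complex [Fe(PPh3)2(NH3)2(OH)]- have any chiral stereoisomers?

Placing the ligands in turn and identifying arrangements related by rotation or reflection leaves 5 distinct geometric isomers.
One of these lacks any improper symmetry element and so occurs as an enantiomeric pair, giving 5 + 1 = 6 stereoisomers in total.

yes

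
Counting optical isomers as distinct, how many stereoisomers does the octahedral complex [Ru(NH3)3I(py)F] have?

An octahedron has six vertices in three trans pairs; every non-trans pair is cis.
The distinct arrangements are (4 in all): NH3 mer (3 arrangements); NH3 fac (chiral).
One of these lacks any improper symmetry element and so occurs as an enantiomeric pair, giving 4 + 1 = 5 stereoisomers in total.

5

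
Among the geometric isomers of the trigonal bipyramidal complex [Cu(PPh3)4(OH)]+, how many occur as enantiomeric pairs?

There are 2 geometric isomers: OH axial; OH equatorial.
Each arrangement has an internal mirror plane or centre of symmetry, so none is chiral.

0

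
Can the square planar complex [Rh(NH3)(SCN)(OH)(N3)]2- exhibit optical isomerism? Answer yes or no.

no

The distinct arrangements are (3 in all): (N3/OH trans, NH3/SCN trans); (N3/SCN trans, NH3/OH trans); (N3/NH3 trans, OH/SCN trans).
Each arrangement has an internal mirror plane or centre of symmetry, so none is chiral.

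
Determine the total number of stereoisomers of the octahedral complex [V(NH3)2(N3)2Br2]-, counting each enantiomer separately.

6

In an octahedral complex each vertex has one trans partner and four cis neighbours.
Systematic placement gives 5 geometric isomers: NH3 trans, N3 trans, Br trans; NH3 cis, N3 cis, Br trans; NH3 trans, N3 cis, Br cis; NH3 cis, N3 cis, Br cis (chiral); NH3 cis, N3 trans, Br cis.
One of these lacks any improper symmetry element and so occurs as an enantiomeric pair, giving 5 + 1 = 6 stereoisomers in total.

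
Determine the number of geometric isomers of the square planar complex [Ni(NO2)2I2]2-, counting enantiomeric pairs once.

There are 2 geometric isomers: NO2 cis; NO2 trans.

2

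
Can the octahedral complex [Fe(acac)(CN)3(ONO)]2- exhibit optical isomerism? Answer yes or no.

Each acac is bidentate and must span two cis positions.
Working through the distinct placements yields 2 geometric isomers: CN mer; CN fac.
Each arrangement has an internal mirror plane or centre of symmetry, so none is chiral.

no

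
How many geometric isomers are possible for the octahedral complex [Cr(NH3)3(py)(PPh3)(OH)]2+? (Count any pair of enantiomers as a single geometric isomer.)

4

The six octahedral sites form three mutually perpendicular trans pairs.
Working through the distinct placements yields 4 geometric isomers: NH3 mer (3 arrangements); NH3 fac (chiral).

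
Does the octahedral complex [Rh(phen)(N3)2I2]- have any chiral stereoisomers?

yes

An octahedron has six vertices in three trans pairs; every non-trans pair is cis.
Each phen is bidentate and must span two cis positions.
The distinct arrangements are (3 in all): N3 cis, I trans; N3 cis, I cis (chiral); N3 trans, I cis.
One of these lacks any improper symmetry element and so occurs as an enantiomeric pair, giving 3 + 1 = 4 stereoisomers in total.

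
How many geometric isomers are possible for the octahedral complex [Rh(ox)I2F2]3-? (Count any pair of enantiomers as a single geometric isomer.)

In an octahedral complex each vertex has one trans partner and four cis neighbours.
Each ox is bidentate and must span two cis positions.
Working through the distinct placements yields 3 geometric isomers: I cis, F trans; I cis, F cis (chiral); I trans, F cis.

3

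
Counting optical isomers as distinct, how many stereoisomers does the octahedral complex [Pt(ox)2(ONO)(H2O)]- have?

Each ox is bidentate and must span two cis positions.
Working through the distinct placements yields 2 geometric isomers: ONO and H2O mutually trans; ONO and H2O mutually cis (chiral).
One of these lacks any improper symmetry element and so occurs as an enantiomeric pair, giving 2 + 1 = 3 stereoisomers in total.

3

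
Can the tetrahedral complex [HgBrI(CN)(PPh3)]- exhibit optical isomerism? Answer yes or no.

yes

Only one geometric arrangement is possible; it has no improper symmetry element, so it exists as a pair of enantiomers (2 stereoisomers).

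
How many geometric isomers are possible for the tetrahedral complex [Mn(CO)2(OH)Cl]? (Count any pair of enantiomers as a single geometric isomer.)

1

In a tetrahedral complex all four positions are equivalent and every pair of ligands is adjacent — there is no cis/trans distinction.
Only one geometric arrangement is possible.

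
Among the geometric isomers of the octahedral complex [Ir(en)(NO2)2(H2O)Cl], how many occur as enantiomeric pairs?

2

An octahedron has six vertices in three trans pairs; every non-trans pair is cis.
Each en is bidentate and must span two cis positions.
Working through the distinct placements yields 4 geometric isomers: NO2 cis (3 arrangements, 2 chiral); NO2 trans.
Of these, 2 lack any improper symmetry element and so occur as enantiomeric pairs, giving 4 + 2 = 6 stereoisomers in total.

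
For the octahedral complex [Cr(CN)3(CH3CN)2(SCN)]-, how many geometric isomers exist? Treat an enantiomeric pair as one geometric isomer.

The six octahedral sites form three mutually perpendicular trans pairs.
Working through the distinct placements yields 3 geometric isomers: CN mer, CH3CN trans; CN fac, CH3CN cis; CN mer, CH3CN cis.

3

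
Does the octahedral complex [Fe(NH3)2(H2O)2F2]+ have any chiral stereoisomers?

yes

The six octahedral sites form three mutually perpendicular trans pairs.
The distinct arrangements are (5 in all): NH3 trans, H2O trans, F trans; NH3 cis, H2O cis, F trans; NH3 trans, H2O cis, F cis; NH3 cis, H2O cis, F cis (chiral); NH3 cis, H2O trans, F cis.
One of these lacks any improper symmetry element and so occurs as an enantiomeric pair, giving 5 + 1 = 6 stereoisomers in total.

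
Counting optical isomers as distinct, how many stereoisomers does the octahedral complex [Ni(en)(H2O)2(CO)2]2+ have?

4

Each en is bidentate and must span two cis positions.
There are 3 geometric isomers: H2O cis, CO trans; H2O cis, CO cis (chiral); H2O trans, CO cis.
One of these lacks any improper symmetry element and so occurs as an enantiomeric pair, giving 3 + 1 = 4 stereoisomers in total.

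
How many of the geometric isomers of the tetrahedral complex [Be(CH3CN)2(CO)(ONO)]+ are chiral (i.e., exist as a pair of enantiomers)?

0

In a tetrahedral complex all four positions are equivalent and every pair of ligands is adjacent — there is no cis/trans distinction.
Only one geometric arrangement is possible.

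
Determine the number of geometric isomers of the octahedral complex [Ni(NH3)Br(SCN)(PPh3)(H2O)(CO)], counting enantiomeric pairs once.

Systematic enumeration (placing each ligand type in turn and discarding arrangements equivalent by rotation or reflection) gives 15 geometric isomers.

15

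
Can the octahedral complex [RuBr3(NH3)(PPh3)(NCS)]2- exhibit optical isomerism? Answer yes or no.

In an octahedral complex each vertex has one trans partner and four cis neighbours.
There are 4 geometric isomers: Br mer (3 arrangements); Br fac (chiral).
One of these lacks any improper symmetry element and so occurs as an enantiomeric pair, giving 4 + 1 = 5 stereoisomers in total.

yes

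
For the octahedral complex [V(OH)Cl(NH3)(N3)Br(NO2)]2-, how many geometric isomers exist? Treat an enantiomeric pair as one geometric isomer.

15

Placing the ligands in turn and identifying arrangements related by rotation or reflection leaves 15 distinct geometric isomers.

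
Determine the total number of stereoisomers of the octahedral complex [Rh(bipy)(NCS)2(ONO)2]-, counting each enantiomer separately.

4

Each bipy is bidentate and must span two cis positions.
Working through the distinct placements yields 3 geometric isomers: NCS trans, ONO cis; NCS cis, ONO cis (chiral); NCS cis, ONO trans.
One of these lacks any improper symmetry element and so occurs as an enantiomeric pair, giving 3 + 1 = 4 stereoisomers in total.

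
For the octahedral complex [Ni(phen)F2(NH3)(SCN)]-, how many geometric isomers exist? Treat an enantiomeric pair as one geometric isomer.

4

Each phen is bidentate and must span two cis positions.
Systematic placement gives 4 geometric isomers: F trans; F cis (3 arrangements, 2 chiral).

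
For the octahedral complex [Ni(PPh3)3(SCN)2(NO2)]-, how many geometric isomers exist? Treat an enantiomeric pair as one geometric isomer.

The six octahedral sites form three mutually perpendicular trans pairs.
There are 3 geometric isomers: PPh3 mer, SCN trans; PPh3 fac, SCN cis; PPh3 mer, SCN cis.

3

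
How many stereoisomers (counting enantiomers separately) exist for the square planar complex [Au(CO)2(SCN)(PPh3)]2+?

2

There are 2 geometric isomers: CO cis; CO trans.
Each arrangement has an internal mirror plane or centre of symmetry, so none is chiral.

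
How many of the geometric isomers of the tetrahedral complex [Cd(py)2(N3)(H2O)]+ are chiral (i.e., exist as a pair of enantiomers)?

0

All four vertices of a tetrahedron are equivalent and mutually adjacent, so cis/trans isomerism cannot arise.
Only one geometric arrangement is possible.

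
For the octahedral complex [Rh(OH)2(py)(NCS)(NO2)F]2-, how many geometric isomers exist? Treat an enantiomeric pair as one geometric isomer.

9

An octahedron has six vertices in three trans pairs; every non-trans pair is cis.
Exhaustive case analysis gives 9 geometric isomers.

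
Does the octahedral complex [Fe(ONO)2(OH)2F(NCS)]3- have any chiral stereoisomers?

An octahedron has six vertices in three trans pairs; every non-trans pair is cis.
The distinct arrangements are (6 in all): ONO trans, OH trans; ONO cis, OH cis (3 arrangements, 2 chiral); ONO trans, OH cis; ONO cis, OH trans.
Of these, 2 lack any improper symmetry element and so occur as enantiomeric pairs, giving 6 + 2 = 8 stereoisomers in total.

yes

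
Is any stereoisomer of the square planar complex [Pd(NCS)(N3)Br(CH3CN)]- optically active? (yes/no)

no

Working through the distinct placements yields 3 geometric isomers: (Br/N3 trans, CH3CN/NCS trans); (Br/NCS trans, CH3CN/N3 trans); (Br/CH3CN trans, N3/NCS trans).
Each arrangement has an internal mirror plane or centre of symmetry, so none is chiral.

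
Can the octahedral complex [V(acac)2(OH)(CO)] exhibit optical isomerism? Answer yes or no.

The six octahedral sites form three mutually perpendicular trans pairs.
Each acac is bidentate and must span two cis positions.
Working through the distinct placements yields 2 geometric isomers: OH and CO mutually trans; OH and CO mutually cis (chiral).
One of these lacks any improper symmetry element and so occurs as an enantiomeric pair, giving 2 + 1 = 3 stereoisomers in total.

yes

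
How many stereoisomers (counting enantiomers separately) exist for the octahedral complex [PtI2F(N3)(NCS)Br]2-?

15

In an octahedral complex each vertex has one trans partner and four cis neighbours.
Exhaustive case analysis gives 9 geometric isomers.
Of these, 6 lack any improper symmetry element and so occur as enantiomeric pairs, giving 9 + 6 = 15 stereoisomers in total.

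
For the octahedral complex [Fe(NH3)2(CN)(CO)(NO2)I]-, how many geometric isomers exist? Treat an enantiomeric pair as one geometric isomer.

9

An octahedron has six vertices in three trans pairs; every non-trans pair is cis.
Placing the ligands in turn and identifying arrangements related by rotation or reflection leaves 9 distinct geometric isomers.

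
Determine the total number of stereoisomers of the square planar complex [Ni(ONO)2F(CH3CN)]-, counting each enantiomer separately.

2

A square has two trans pairs of vertices; adjacent vertices are cis.
There are 2 geometric isomers: ONO cis; ONO trans.
Each arrangement has an internal mirror plane or centre of symmetry, so none is chiral.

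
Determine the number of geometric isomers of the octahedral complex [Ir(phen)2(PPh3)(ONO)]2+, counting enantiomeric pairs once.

In an octahedral complex each vertex has one trans partner and four cis neighbours.
Each phen is bidentate and must span two cis positions.
Working through the distinct placements yields 2 geometric isomers: PPh3 and ONO mutually trans; PPh3 and ONO mutually cis (chiral).

2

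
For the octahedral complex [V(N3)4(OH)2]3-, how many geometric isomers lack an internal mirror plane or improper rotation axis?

An octahedron has six vertices in three trans pairs; every non-trans pair is cis.
The distinct arrangements are (2 in all): OH trans; OH cis.
Each arrangement has an internal mirror plane or centre of symmetry, so none is chiral.

0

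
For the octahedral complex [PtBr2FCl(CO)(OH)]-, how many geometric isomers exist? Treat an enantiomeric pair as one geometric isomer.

9

The six octahedral sites form three mutually perpendicular trans pairs.
Placing the ligands in turn and identifying arrangements related by rotation or reflection leaves 9 distinct geometric isomers.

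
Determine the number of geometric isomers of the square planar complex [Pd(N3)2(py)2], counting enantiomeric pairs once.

2

In a square planar complex each vertex has one trans partner and two cis neighbours.
There are 2 geometric isomers: N3 cis; N3 trans.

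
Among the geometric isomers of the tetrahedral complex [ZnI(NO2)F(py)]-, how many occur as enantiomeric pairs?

1

In a tetrahedral complex all four positions are equivalent and every pair of ligands is adjacent — there is no cis/trans distinction.
Only one geometric arrangement is possible; it has no improper symmetry element, so it exists as a pair of enantiomers (2 stereoisomers).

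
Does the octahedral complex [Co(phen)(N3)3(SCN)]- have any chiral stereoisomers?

no

Each phen is bidentate and must span two cis positions.
Systematic placement gives 2 geometric isomers: N3 mer; N3 fac.
Each arrangement has an internal mirror plane or centre of symmetry, so none is chiral.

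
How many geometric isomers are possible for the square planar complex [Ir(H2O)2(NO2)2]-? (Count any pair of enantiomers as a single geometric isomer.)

In a square planar complex each vertex has one trans partner and two cis neighbours.
Systematic placement gives 2 geometric isomers: H2O cis; H2O trans.

2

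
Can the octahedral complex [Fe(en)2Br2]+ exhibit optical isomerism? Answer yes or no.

yes

An octahedron has six vertices in three trans pairs; every non-trans pair is cis.
Each en is bidentate and must span two cis positions.
Systematic placement gives 2 geometric isomers: Br trans; Br cis (chiral).
One of these lacks any improper symmetry element and so occurs as an enantiomeric pair, giving 2 + 1 = 3 stereoisomers in total.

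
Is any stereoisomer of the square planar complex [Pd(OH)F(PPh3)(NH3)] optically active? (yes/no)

no

A square has two trans pairs of vertices; adjacent vertices are cis.
Working through the distinct placements yields 3 geometric isomers: (F/OH trans, NH3/PPh3 trans); (F/PPh3 trans, NH3/OH trans); (F/NH3 trans, OH/PPh3 trans).
Each arrangement has an internal mirror plane or centre of symmetry, so none is chiral.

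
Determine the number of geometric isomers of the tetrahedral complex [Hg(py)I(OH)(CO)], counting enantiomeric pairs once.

Only one geometric arrangement is possible; it has no improper symmetry element, so it exists as a pair of enantiomers (2 stereoisomers).

1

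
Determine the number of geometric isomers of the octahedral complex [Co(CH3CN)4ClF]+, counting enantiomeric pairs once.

2

The six octahedral sites form three mutually perpendicular trans pairs.
The distinct arrangements are (2 in all): Cl and F mutually trans; Cl and F mutually cis.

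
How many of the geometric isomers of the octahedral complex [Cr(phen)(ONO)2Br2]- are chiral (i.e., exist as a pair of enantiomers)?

In an octahedral complex each vertex has one trans partner and four cis neighbours.
Each phen is bidentate and must span two cis positions.
The distinct arrangements are (3 in all): ONO cis, Br trans; ONO cis, Br cis (chiral); ONO trans, Br cis.
One of these lacks any improper symmetry element and so occurs as an enantiomeric pair, giving 3 + 1 = 4 stereoisomers in total.

1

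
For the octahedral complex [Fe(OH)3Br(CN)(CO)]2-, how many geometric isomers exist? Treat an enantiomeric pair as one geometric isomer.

An octahedron has six vertices in three trans pairs; every non-trans pair is cis.
There are 4 geometric isomers: OH mer (3 arrangements); OH fac (chiral).

4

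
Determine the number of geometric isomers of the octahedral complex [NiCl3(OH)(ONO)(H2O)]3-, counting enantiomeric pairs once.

4

In an octahedral complex each vertex has one trans partner and four cis neighbours.
There are 4 geometric isomers: Cl mer (3 arrangements); Cl fac (chiral).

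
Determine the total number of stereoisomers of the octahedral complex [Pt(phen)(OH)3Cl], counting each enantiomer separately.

2

The six octahedral sites form three mutually perpendicular trans pairs.
Each phen is bidentate and must span two cis positions.
Systematic placement gives 2 geometric isomers: OH fac; OH mer.
Each arrangement has an internal mirror plane or centre of symmetry, so none is chiral.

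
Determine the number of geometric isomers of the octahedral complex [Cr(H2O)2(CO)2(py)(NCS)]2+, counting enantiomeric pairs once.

The six octahedral sites form three mutually perpendicular trans pairs.
Working through the distinct placements yields 6 geometric isomers: H2O trans, CO trans; H2O cis, CO trans; H2O cis, CO cis (3 arrangements, 2 chiral); H2O trans, CO cis.

6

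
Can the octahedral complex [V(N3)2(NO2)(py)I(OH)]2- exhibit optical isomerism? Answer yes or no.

Placing the ligands in turn and identifying arrangements related by rotation or reflection leaves 9 distinct geometric isomers.
Of these, 6 lack any improper symmetry element and so occur as enantiomeric pairs, giving 9 + 6 = 15 stereoisomers in total.

yes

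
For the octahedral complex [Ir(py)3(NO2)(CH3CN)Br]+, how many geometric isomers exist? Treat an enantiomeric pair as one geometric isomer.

In an octahedral complex each vertex has one trans partner and four cis neighbours.
The distinct arrangements are (4 in all): py mer (3 arrangements); py fac (chiral).

4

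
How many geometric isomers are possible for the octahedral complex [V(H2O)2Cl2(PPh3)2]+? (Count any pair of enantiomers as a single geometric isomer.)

Working through the distinct placements yields 5 geometric isomers: H2O trans, Cl trans, PPh3 trans; H2O cis, Cl trans, PPh3 cis; H2O cis, Cl cis, PPh3 trans; H2O cis, Cl cis, PPh3 cis (chiral); H2O trans, Cl cis, PPh3 cis.

5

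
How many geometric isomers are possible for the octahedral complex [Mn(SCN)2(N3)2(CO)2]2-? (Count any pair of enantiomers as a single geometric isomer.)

5

In an octahedral complex each vertex has one trans partner and four cis neighbours.
Working through the distinct placements yields 5 geometric isomers: SCN trans, N3 trans, CO trans; SCN cis, N3 cis, CO trans; SCN trans, N3 cis, CO cis; SCN cis, N3 cis, CO cis (chiral); SCN cis, N3 trans, CO cis.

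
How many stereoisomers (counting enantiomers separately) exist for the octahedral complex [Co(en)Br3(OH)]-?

2

In an octahedral complex each vertex has one trans partner and four cis neighbours.
Each en is bidentate and must span two cis positions.
The distinct arrangements are (2 in all): Br mer; Br fac.
Each arrangement has an internal mirror plane or centre of symmetry, so none is chiral.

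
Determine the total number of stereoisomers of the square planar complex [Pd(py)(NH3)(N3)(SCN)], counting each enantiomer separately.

Working through the distinct placements yields 3 geometric isomers: (N3/SCN trans, NH3/py trans); (N3/py trans, NH3/SCN trans); (N3/NH3 trans, SCN/py trans).
Each arrangement has an internal mirror plane or centre of symmetry, so none is chiral.

3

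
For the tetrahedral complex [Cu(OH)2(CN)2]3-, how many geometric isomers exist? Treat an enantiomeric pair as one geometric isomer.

1

In a tetrahedral complex all four positions are equivalent and every pair of ligands is adjacent — there is no cis/trans distinction.
Only one geometric arrangement is possible.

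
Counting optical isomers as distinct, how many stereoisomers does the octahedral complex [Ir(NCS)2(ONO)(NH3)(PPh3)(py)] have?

15

Placing the ligands in turn and identifying arrangements related by rotation or reflection leaves 9 distinct geometric isomers.
Of these, 6 lack any improper symmetry element and so occur as enantiomeric pairs, giving 9 + 6 = 15 stereoisomers in total.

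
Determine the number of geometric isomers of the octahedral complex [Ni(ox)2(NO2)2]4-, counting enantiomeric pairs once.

In an octahedral complex each vertex has one trans partner and four cis neighbours.
Each ox is bidentate and must span two cis positions.
There are 2 geometric isomers: NO2 trans; NO2 cis (chiral).

2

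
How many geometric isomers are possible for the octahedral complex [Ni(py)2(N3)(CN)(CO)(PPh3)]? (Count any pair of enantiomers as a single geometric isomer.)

An octahedron has six vertices in three trans pairs; every non-trans pair is cis.
Exhaustive case analysis gives 9 geometric isomers.

9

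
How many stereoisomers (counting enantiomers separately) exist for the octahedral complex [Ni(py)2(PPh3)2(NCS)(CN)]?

8

There are 6 geometric isomers: py trans, PPh3 trans; py cis, PPh3 cis (3 arrangements, 2 chiral); py trans, PPh3 cis; py cis, PPh3 trans.
Of these, 2 lack any improper symmetry element and so occur as enantiomeric pairs, giving 6 + 2 = 8 stereoisomers in total.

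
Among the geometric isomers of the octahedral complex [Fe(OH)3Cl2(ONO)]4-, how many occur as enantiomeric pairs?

0

In an octahedral complex each vertex has one trans partner and four cis neighbours.
The distinct arrangements are (3 in all): OH mer, Cl trans; OH fac, Cl cis; OH mer, Cl cis.
Each arrangement has an internal mirror plane or centre of symmetry, so none is chiral.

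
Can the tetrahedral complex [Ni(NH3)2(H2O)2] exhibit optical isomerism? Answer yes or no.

All four vertices of a tetrahedron are equivalent and mutually adjacent, so cis/trans isomerism cannot arise.
Only one geometric arrangement is possible.

no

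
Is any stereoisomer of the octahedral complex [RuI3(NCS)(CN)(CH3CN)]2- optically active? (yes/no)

yes

An octahedron has six vertices in three trans pairs; every non-trans pair is cis.
Systematic placement gives 4 geometric isomers: I mer (3 arrangements); I fac (chiral).
One of these lacks any improper symmetry element and so occurs as an enantiomeric pair, giving 4 + 1 = 5 stereoisomers in total.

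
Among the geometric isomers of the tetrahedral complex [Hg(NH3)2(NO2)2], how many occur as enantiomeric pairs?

0

All four vertices of a tetrahedron are equivalent and mutually adjacent, so cis/trans isomerism cannot arise.
Only one geometric arrangement is possible.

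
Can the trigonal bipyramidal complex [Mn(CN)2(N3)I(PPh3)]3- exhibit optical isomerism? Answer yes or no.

yes

In a trigonal bipyramid the two axial positions differ from the three equatorial ones.
Placing the ligands in turn and identifying arrangements related by rotation or reflection leaves 7 distinct geometric isomers.
Of these, 3 lack any improper symmetry element and so occur as enantiomeric pairs, giving 7 + 3 = 10 stereoisomers in total.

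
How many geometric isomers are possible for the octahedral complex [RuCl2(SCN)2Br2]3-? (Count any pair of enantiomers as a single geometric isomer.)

5

Systematic placement gives 5 geometric isomers: Cl trans, SCN trans, Br trans; Cl cis, SCN cis, Br trans; Cl cis, SCN trans, Br cis; Cl cis, SCN cis, Br cis (chiral); Cl trans, SCN cis, Br cis.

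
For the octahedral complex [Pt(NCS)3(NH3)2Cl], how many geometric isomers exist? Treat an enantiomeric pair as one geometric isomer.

An octahedron has six vertices in three trans pairs; every non-trans pair is cis.
Systematic placement gives 3 geometric isomers: NCS mer, NH3 trans; NCS fac, NH3 cis; NCS mer, NH3 cis.

3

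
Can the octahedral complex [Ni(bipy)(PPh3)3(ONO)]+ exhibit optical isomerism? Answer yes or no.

In an octahedral complex each vertex has one trans partner and four cis neighbours.
Each bipy is bidentate and must span two cis positions.
Working through the distinct placements yields 2 geometric isomers: PPh3 fac; PPh3 mer.
Each arrangement has an internal mirror plane or centre of symmetry, so none is chiral.

no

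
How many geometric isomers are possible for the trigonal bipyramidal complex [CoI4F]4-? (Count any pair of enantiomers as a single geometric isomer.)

In a trigonal bipyramid the two axial positions differ from the three equatorial ones.
The distinct arrangements are (2 in all): F axial; F equatorial.

2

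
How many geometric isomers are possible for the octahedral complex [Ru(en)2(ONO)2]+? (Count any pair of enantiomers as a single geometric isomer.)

Each en is bidentate and must span two cis positions.
There are 2 geometric isomers: ONO trans; ONO cis (chiral).

2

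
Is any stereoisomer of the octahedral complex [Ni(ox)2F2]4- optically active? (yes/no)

yes

Each ox is bidentate and must span two cis positions.
Working through the distinct placements yields 2 geometric isomers: F trans; F cis (chiral).
One of these lacks any improper symmetry element and so occurs as an enantiomeric pair, giving 2 + 1 = 3 stereoisomers in total.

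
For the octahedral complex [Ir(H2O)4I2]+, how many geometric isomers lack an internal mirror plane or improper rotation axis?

0

Working through the distinct placements yields 2 geometric isomers: I trans; I cis.
Each arrangement has an internal mirror plane or centre of symmetry, so none is chiral.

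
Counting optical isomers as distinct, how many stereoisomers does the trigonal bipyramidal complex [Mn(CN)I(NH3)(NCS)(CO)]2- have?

20

In a trigonal bipyramid the two axial positions differ from the three equatorial ones.
Systematic enumeration (placing each ligand type in turn and discarding arrangements equivalent by rotation or reflection) gives 10 geometric isomers.
Of these, 10 lack any improper symmetry element and so occur as enantiomeric pairs, giving 10 + 10 = 20 stereoisomers in total.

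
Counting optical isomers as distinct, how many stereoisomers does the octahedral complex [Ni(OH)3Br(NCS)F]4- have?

In an octahedral complex each vertex has one trans partner and four cis neighbours.
There are 4 geometric isomers: OH mer (3 arrangements); OH fac (chiral).
One of these lacks any improper symmetry element and so occurs as an enantiomeric pair, giving 4 + 1 = 5 stereoisomers in total.

5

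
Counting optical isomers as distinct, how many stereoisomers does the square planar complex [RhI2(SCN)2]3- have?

Working through the distinct placements yields 2 geometric isomers: I cis; I trans.
Each arrangement has an internal mirror plane or centre of symmetry, so none is chiral.

2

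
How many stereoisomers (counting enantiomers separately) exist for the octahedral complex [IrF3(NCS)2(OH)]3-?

The six octahedral sites form three mutually perpendicular trans pairs.
Systematic placement gives 3 geometric isomers: F mer, NCS cis; F mer, NCS trans; F fac, NCS cis.
Each arrangement has an internal mirror plane or centre of symmetry, so none is chiral.

3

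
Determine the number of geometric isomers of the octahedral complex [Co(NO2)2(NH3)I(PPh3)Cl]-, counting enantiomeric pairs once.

The six octahedral sites form three mutually perpendicular trans pairs.
Systematic enumeration (placing each ligand type in turn and discarding arrangements equivalent by rotation or reflection) gives 9 geometric isomers.

9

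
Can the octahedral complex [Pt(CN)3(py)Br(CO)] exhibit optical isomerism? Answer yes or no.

yes

Working through the distinct placements yields 4 geometric isomers: CN mer (3 arrangements); CN fac (chiral).
One of these lacks any improper symmetry element and so occurs as an enantiomeric pair, giving 4 + 1 = 5 stereoisomers in total.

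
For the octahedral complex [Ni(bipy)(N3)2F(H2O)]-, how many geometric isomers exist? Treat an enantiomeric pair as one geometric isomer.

Each bipy is bidentate and must span two cis positions.
The distinct arrangements are (4 in all): N3 cis (3 arrangements, 2 chiral); N3 trans.

4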